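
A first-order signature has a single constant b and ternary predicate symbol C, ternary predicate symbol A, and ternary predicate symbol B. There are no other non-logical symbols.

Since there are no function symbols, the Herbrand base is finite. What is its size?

3

With no function symbols, the Herbrand universe is just the 1 constant.
Ground atoms per predicate: C: 1^3 = 1, A: 1^3 = 1, B: 1^3 = 1.
Herbrand base size = 1 + 1 + 1 = 3.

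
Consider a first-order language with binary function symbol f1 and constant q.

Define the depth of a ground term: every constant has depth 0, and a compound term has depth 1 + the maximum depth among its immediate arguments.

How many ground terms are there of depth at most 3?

Let N_k count ground terms of depth at most k. Each non-constant term of depth ≤ k is some function symbol applied to depth-≤(k−1) arguments, giving N_k = 1 + N_{k-1}^2.
N_0 = 1
N_1 = 1 + 1^2 = 2
N_2 = 1 + 2^2 = 5
N_3 = 1 + 5^2 = 26

26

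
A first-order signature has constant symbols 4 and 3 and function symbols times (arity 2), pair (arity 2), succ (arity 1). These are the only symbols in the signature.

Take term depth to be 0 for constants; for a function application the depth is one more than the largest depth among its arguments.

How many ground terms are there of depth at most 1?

12

Let N_k = |{terms of depth ≤ k}|. Then N_0 = 2 and N_k = 2 + N_{k-1}^2 + N_{k-1}^2 + N_{k-1} for k ≥ 1 (one summand per function symbol, arity giving the exponent).
N_0 = 2
N_1 = 2 + 2^2 + 2^2 + 2 = 12
Explicitly: 4, 3, times(4, 4), times(4, 3), times(3, 4), times(3, 3), pair(4, 4), pair(4, 3), pair(3, 4), pair(3, 3), succ(4), succ(3).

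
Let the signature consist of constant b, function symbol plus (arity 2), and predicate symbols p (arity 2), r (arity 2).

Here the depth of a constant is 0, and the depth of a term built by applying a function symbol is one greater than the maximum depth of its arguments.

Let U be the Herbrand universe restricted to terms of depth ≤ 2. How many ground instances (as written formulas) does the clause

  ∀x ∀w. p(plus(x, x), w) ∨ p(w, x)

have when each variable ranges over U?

Ground terms of depth ≤ 2:
  Let N_k count ground terms of depth at most k. Each non-constant term of depth ≤ k is some function symbol applied to depth-≤(k−1) arguments, giving N_k = 1 + N_{k-1}^2.
  N_0 = 1
  N_1 = 1 + 1^2 = 2
  N_2 = 1 + 2^2 = 5
So there are 5 ground terms available for substitution.
The body mentions every one of the 2 quantified variables; since ground terms form a free algebra, no two substitutions collapse to the same formula.
Number of ground instances = 5^2 = 25.

25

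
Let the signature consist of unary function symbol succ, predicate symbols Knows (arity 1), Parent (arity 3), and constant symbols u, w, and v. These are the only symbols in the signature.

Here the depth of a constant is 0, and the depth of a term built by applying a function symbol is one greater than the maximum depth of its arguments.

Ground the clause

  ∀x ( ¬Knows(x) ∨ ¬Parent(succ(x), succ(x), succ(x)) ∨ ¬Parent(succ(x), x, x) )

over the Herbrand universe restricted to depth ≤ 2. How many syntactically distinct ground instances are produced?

Ground terms of depth ≤ 2:
  Count level by level. With function symbols succ/1, the terms of depth ≤ k are the 3 constants together with each function applied to depth-≤(k−1) tuples, so N_k = 3 + N_{k-1}.
  N_0 = 3
  N_1 = 3 + 3 = 6
  N_2 = 3 + 6 = 9
  Explicitly: u, w, v, succ(u), succ(w), succ(v), succ(succ(u)), succ(succ(w)), succ(succ(v)).
So there are 9 ground terms available for substitution.
The variable x ranges independently over the available ground terms, and distinct assignments produce distinct instances.
Number of ground instances = 9.

9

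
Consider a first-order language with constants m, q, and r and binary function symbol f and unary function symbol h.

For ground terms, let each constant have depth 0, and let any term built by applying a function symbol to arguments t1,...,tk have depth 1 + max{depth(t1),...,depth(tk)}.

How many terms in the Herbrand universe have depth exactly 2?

Count level by level. With function symbols f/2, h/1, the terms of depth ≤ k are the 3 constants together with each function applied to depth-≤(k−1) tuples, so N_k = 3 + N_{k-1}^2 + N_{k-1}.
N_0 = 3
N_1 = 3 + 3^2 + 3 = 15
N_2 = 3 + 15^2 + 15 = 243
Terms of depth exactly 2: N_2 − N_1 = 243 − 15 = 228.

228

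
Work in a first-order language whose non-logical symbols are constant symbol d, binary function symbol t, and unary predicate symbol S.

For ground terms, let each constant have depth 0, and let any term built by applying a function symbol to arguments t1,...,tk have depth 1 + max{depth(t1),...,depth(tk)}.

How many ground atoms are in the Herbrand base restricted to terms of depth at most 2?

5

First count ground terms of depth ≤ 2.
Count level by level. With function symbols t/2, the terms of depth ≤ k are the 1 constant together with each function applied to depth-≤(k−1) tuples, so N_k = 1 + N_{k-1}^2.
N_0 = 1
N_1 = 1 + 1^2 = 2
N_2 = 1 + 2^2 = 5
Explicitly: d, t(d, d), t(d, t(d, d)), t(t(d, d), d), t(t(d, d), t(d, d)).
So |H| = 5.
Each predicate of arity r yields |H|^r ground atoms (one per choice of an r-tuple from H):
  S: 5
Total ground atoms: 5.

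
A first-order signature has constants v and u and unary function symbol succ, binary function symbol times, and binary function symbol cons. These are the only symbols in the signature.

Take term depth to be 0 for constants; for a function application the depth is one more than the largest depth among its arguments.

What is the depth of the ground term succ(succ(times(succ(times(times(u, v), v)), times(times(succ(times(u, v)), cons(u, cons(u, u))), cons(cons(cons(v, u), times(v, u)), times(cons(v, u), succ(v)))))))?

7

depth(times(u, v)) = 1 + max(0, 0) = 1
depth(times(times(u, v), v)) = 1 + max(1, 0) = 2
depth(succ(times(times(u, v), v))) = 1 + depth(times(times(u, v), v)) = 1 + 2 = 3
depth(succ(times(u, v))) = 1 + depth(times(u, v)) = 1 + 1 = 2
depth(cons(u, u)) = 1 + max(0, 0) = 1
depth(cons(u, cons(u, u))) = 1 + max(0, 1) = 2
depth(times(succ(times(u, v)), cons(u, cons(u, u)))) = 1 + max(2, 2) = 3
depth(cons(v, u)) = 1 + max(0, 0) = 1
depth(times(v, u)) = 1 + max(0, 0) = 1
depth(cons(cons(v, u), times(v, u))) = 1 + max(1, 1) = 2
depth(succ(v)) = 1 + depth(v) = 1 + 0 = 1
depth(times(cons(v, u), succ(v))) = 1 + max(1, 1) = 2
depth(cons(cons(cons(v, u), times(v, u)), times(cons(v, u), succ(v)))) = 1 + max(2, 2) = 3
depth(times(times(succ(times(u, v)), cons(u, cons(u, u))), cons(cons(cons(v, u), times(v, u)), times(cons(v, u), succ(v))))) = 1 + max(3, 3) = 4
depth(times(succ(times(times(u, v), v)), times(times(succ(times(u, v)), cons(u, cons(u, u))), cons(cons(cons(v, u), times(v, u)), times(cons(v, u), succ(v)))))) = 1 + max(3, 4) = 5
depth(succ(times(succ(times(times(u, v), v)), times(times(succ(times(u, v)), cons(u, cons(u, u))), cons(cons(cons(v, u), times(v, u)), times(cons(v, u), succ(v))))))) = 1 + depth(times(succ(times(times(u, v), v)), times(times(succ(times(u, v)), cons(u, cons(u, u))), cons(cons(cons(v, u), times(v, u)), times(cons(v, u), succ(v)))))) = 1 + 5 = 6
depth(succ(succ(times(succ(times(times(u, v), v)), times(times(succ(times(u, v)), cons(u, cons(u, u))), cons(cons(cons(v, u), times(v, u)), times(cons(v, u), succ(v)))))))) = 1 + depth(succ(times(succ(times(times(u, v), v)), times(times(succ(times(u, v)), cons(u, cons(u, u))), cons(cons(cons(v, u), times(v, u)), times(cons(v, u), succ(v))))))) = 1 + 6 = 7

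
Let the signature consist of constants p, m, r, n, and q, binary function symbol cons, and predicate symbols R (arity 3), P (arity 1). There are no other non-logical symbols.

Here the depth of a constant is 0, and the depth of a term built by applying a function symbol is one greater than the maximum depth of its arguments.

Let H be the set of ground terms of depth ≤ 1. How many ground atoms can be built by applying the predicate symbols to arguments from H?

First count ground terms of depth ≤ 1.
If N_k denotes the number of depth-≤k ground terms, the 5 constants give N_0 = 5, and each function symbol of arity r contributes N_{k-1}^r new terms at level k: N_k = 5 + N_{k-1}^2.
N_0 = 5
N_1 = 5 + 5^2 = 30
So |H| = 30.
Each predicate of arity r yields |H|^r ground atoms (one per choice of an r-tuple from H):
  R: 30^3 = 27000;  P: 30
Total ground atoms: 27000 + 30 = 27030.

27030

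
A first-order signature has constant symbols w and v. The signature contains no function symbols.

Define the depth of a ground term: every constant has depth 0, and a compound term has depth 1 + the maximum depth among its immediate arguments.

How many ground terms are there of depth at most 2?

2

With no function symbols every ground term is a constant, so there are exactly 2 ground terms at every depth bound.
N_0 = 2
N_1 = 2
N_2 = 2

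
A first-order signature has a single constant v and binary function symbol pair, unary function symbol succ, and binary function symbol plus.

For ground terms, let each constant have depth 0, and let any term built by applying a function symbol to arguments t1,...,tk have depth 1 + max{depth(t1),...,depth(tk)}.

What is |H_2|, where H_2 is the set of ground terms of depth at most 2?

37

Let N_k = |{terms of depth ≤ k}|. Then N_0 = 1 and N_k = 1 + N_{k-1}^2 + N_{k-1} + N_{k-1}^2 for k ≥ 1 (one summand per function symbol, arity giving the exponent).
N_0 = 1
N_1 = 1 + 1^2 + 1 + 1^2 = 4
N_2 = 1 + 4^2 + 4 + 4^2 = 37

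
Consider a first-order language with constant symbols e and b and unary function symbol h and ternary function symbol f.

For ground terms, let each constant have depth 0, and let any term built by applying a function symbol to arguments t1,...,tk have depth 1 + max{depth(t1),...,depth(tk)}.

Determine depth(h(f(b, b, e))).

2

depth(f(b, b, e)) = 1 + max(0, 0, 0) = 1
depth(h(f(b, b, e))) = 1 + depth(f(b, b, e)) = 1 + 1 = 2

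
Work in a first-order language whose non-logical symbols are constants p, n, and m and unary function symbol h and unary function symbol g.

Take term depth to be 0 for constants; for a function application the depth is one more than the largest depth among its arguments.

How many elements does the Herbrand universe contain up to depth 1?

Let N_k count ground terms of depth at most k. Each non-constant term of depth ≤ k is some function symbol applied to depth-≤(k−1) arguments, giving N_k = 3 + N_{k-1} + N_{k-1}.
N_0 = 3
N_1 = 3 + 3 + 3 = 9
Explicitly: p, n, m, h(p), h(n), h(m), g(p), g(n), g(m).

9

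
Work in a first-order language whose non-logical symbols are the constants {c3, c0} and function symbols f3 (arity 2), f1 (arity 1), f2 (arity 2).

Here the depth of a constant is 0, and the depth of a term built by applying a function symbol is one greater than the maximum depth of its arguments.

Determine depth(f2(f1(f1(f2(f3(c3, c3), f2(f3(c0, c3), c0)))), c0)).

depth(f3(c3, c3)) = 1 + max(0, 0) = 1
depth(f3(c0, c3)) = 1 + max(0, 0) = 1
depth(f2(f3(c0, c3), c0)) = 1 + max(1, 0) = 2
depth(f2(f3(c3, c3), f2(f3(c0, c3), c0))) = 1 + max(1, 2) = 3
depth(f1(f2(f3(c3, c3), f2(f3(c0, c3), c0)))) = 1 + depth(f2(f3(c3, c3), f2(f3(c0, c3), c0))) = 1 + 3 = 4
depth(f1(f1(f2(f3(c3, c3), f2(f3(c0, c3), c0))))) = 1 + depth(f1(f2(f3(c3, c3), f2(f3(c0, c3), c0)))) = 1 + 4 = 5
depth(f2(f1(f1(f2(f3(c3, c3), f2(f3(c0, c3), c0)))), c0)) = 1 + max(5, 0) = 6

6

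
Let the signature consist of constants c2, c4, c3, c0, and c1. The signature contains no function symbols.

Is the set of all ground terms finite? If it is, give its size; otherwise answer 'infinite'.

There are no function symbols, so every ground term is one of the 5 constants.
The Herbrand universe is {c2, c4, c3, c0, c1}, which is finite with 5 elements.

5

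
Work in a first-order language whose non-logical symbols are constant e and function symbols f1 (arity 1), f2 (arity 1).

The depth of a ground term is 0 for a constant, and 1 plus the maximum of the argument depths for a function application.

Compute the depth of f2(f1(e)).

2

depth(f1(e)) = 1 + depth(e) = 1 + 0 = 1
depth(f2(f1(e))) = 1 + depth(f1(e)) = 1 + 1 = 2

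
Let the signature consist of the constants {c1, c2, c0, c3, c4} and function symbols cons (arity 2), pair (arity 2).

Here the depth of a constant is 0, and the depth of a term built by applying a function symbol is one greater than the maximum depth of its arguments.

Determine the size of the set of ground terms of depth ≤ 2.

Write N_k for the number of ground terms of depth ≤ k. A term of depth ≤ k is either a constant or a function symbol applied to arguments of depth ≤ k−1, so N_k = 5 + N_{k-1}^2 + N_{k-1}^2.
N_0 = 5
N_1 = 5 + 5^2 + 5^2 = 55
N_2 = 5 + 55^2 + 55^2 = 6055

6055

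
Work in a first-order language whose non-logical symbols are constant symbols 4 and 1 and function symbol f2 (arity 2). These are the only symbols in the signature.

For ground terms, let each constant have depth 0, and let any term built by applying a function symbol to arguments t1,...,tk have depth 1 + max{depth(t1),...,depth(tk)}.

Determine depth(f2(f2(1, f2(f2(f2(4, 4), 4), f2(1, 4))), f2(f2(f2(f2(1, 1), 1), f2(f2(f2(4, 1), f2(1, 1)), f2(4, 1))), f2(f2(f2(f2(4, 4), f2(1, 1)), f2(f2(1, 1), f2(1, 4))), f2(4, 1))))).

depth(f2(4, 4)) = 1 + max(0, 0) = 1
depth(f2(f2(4, 4), 4)) = 1 + max(1, 0) = 2
depth(f2(1, 4)) = 1 + max(0, 0) = 1
depth(f2(f2(f2(4, 4), 4), f2(1, 4))) = 1 + max(2, 1) = 3
depth(f2(1, f2(f2(f2(4, 4), 4), f2(1, 4)))) = 1 + max(0, 3) = 4
depth(f2(1, 1)) = 1 + max(0, 0) = 1
depth(f2(f2(1, 1), 1)) = 1 + max(1, 0) = 2
depth(f2(4, 1)) = 1 + max(0, 0) = 1
depth(f2(f2(4, 1), f2(1, 1))) = 1 + max(1, 1) = 2
depth(f2(f2(f2(4, 1), f2(1, 1)), f2(4, 1))) = 1 + max(2, 1) = 3
depth(f2(f2(f2(1, 1), 1), f2(f2(f2(4, 1), f2(1, 1)), f2(4, 1)))) = 1 + max(2, 3) = 4
depth(f2(f2(4, 4), f2(1, 1))) = 1 + max(1, 1) = 2
depth(f2(f2(1, 1), f2(1, 4))) = 1 + max(1, 1) = 2
depth(f2(f2(f2(4, 4), f2(1, 1)), f2(f2(1, 1), f2(1, 4)))) = 1 + max(2, 2) = 3
depth(f2(f2(f2(f2(4, 4), f2(1, 1)), f2(f2(1, 1), f2(1, 4))), f2(4, 1))) = 1 + max(3, 1) = 4
depth(f2(f2(f2(f2(1, 1), 1), f2(f2(f2(4, 1), f2(1, 1)), f2(4, 1))), f2(f2(f2(f2(4, 4), f2(1, 1)), f2(f2(1, 1), f2(1, 4))), f2(4, 1)))) = 1 + max(4, 4) = 5
depth(f2(f2(1, f2(f2(f2(4, 4), 4), f2(1, 4))), f2(f2(f2(f2(1, 1), 1), f2(f2(f2(4, 1), f2(1, 1)), f2(4, 1))), f2(f2(f2(f2(4, 4), f2(1, 1)), f2(f2(1, 1), f2(1, 4))), f2(4, 1))))) = 1 + max(4, 5) = 6

6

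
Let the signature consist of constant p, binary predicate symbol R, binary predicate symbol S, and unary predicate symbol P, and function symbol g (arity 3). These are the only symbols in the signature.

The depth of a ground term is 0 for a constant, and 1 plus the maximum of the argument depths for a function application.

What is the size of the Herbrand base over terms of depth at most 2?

First count ground terms of depth ≤ 2.
If N_k denotes the number of depth-≤k ground terms, the 1 constant gives N_0 = 1, and each function symbol of arity r contributes N_{k-1}^r new terms at level k: N_k = 1 + N_{k-1}^3.
N_0 = 1
N_1 = 1 + 1^3 = 2
N_2 = 1 + 2^3 = 9
Explicitly: p, g(p, p, p), g(p, p, g(p, p, p)), g(p, g(p, p, p), p), g(p, g(p, p, p), g(p, p, p)), g(g(p, p, p), p, p), g(g(p, p, p), p, g(p, p, p)), g(g(p, p, p), g(p, p, p), p), g(g(p, p, p), g(p, p, p), g(p, p, p)).
So |H| = 9.
For each predicate symbol, the number of ground atoms is |H| raised to its arity; summing:
  R: 9^2 = 81;  S: 9^2 = 81;  P: 9
Total ground atoms: 81 + 81 + 9 = 171.

171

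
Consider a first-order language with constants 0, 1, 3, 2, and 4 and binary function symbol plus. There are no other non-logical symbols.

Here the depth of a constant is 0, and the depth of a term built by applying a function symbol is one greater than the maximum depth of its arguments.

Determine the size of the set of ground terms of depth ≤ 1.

30

If N_k denotes the number of depth-≤k ground terms, the 5 constants give N_0 = 5, and each function symbol of arity r contributes N_{k-1}^r new terms at level k: N_k = 5 + N_{k-1}^2.
N_0 = 5
N_1 = 5 + 5^2 = 30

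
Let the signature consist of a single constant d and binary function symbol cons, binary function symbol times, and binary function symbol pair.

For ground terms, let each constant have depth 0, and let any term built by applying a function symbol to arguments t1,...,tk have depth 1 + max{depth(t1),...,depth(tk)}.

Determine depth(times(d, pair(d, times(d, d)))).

depth(times(d, d)) = 1 + max(0, 0) = 1
depth(pair(d, times(d, d))) = 1 + max(0, 1) = 2
depth(times(d, pair(d, times(d, d)))) = 1 + max(0, 2) = 3

3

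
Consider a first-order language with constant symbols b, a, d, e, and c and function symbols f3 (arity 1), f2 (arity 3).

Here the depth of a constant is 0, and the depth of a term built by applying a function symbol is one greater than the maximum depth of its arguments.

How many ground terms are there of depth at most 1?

Let N_k = |{terms of depth ≤ k}|. Then N_0 = 5 and N_k = 5 + N_{k-1} + N_{k-1}^3 for k ≥ 1 (one summand per function symbol, arity giving the exponent).
N_0 = 5
N_1 = 5 + 5 + 5^3 = 135

135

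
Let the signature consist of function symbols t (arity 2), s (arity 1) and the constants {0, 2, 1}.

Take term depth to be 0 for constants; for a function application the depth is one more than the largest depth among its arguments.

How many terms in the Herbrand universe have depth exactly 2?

Let N_k = |{terms of depth ≤ k}|. Then N_0 = 3 and N_k = 3 + N_{k-1}^2 + N_{k-1} for k ≥ 1 (one summand per function symbol, arity giving the exponent).
N_0 = 3
N_1 = 3 + 3^2 + 3 = 15
N_2 = 3 + 15^2 + 15 = 243
Terms of depth exactly 2: N_2 − N_1 = 243 − 15 = 228.

228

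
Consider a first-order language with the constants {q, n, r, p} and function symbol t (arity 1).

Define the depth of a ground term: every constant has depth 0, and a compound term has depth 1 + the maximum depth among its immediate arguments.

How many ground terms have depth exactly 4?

If N_k denotes the number of depth-≤k ground terms, the 4 constants give N_0 = 4, and each function symbol of arity r contributes N_{k-1}^r new terms at level k: N_k = 4 + N_{k-1}.
N_0 = 4
N_1 = 4 + 4 = 8
N_2 = 4 + 8 = 12
N_3 = 4 + 12 = 16
N_4 = 4 + 16 = 20
Terms of depth exactly 4: N_4 − N_3 = 20 − 16 = 4.

4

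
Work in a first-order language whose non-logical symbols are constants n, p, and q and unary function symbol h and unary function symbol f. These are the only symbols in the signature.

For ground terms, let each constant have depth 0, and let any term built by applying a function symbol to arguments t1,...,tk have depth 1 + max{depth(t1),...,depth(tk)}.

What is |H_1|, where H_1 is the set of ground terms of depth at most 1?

Write N_k for the number of ground terms of depth ≤ k. A term of depth ≤ k is either a constant or a function symbol applied to arguments of depth ≤ k−1, so N_k = 3 + N_{k-1} + N_{k-1}.
N_0 = 3
N_1 = 3 + 3 + 3 = 9

9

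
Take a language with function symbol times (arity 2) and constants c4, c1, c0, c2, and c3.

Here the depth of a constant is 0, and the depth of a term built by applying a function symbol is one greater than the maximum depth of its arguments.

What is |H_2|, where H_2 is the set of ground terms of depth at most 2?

Let N_k count ground terms of depth at most k. Each non-constant term of depth ≤ k is some function symbol applied to depth-≤(k−1) arguments, giving N_k = 5 + N_{k-1}^2.
N_0 = 5
N_1 = 5 + 5^2 = 30
N_2 = 5 + 30^2 = 905

905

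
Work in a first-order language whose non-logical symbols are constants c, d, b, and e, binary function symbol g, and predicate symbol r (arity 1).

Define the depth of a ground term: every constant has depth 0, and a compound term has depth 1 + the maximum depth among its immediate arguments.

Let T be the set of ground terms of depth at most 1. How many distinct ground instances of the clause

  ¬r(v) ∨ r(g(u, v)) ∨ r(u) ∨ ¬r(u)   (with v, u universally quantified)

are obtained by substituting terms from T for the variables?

Ground terms of depth ≤ 1:
  Write N_k for the number of ground terms of depth ≤ k. A term of depth ≤ k is either a constant or a function symbol applied to arguments of depth ≤ k−1, so N_k = 4 + N_{k-1}^2.
  N_0 = 4
  N_1 = 4 + 4^2 = 20
So there are 20 ground terms available for substitution.
The body mentions every one of the 2 quantified variables; since ground terms form a free algebra, no two substitutions collapse to the same formula.
Number of ground instances = 20^2 = 400.

400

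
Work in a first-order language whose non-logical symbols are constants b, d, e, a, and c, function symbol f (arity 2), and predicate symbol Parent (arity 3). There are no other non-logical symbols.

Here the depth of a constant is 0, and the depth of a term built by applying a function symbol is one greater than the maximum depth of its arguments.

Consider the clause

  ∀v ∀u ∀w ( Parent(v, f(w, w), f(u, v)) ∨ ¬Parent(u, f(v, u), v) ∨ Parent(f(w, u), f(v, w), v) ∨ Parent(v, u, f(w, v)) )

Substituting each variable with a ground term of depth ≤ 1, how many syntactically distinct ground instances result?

27000

Ground terms of depth ≤ 1:
  Write N_k for the number of ground terms of depth ≤ k. A term of depth ≤ k is either a constant or a function symbol applied to arguments of depth ≤ k−1, so N_k = 5 + N_{k-1}^2.
  N_0 = 5
  N_1 = 5 + 5^2 = 30
So there are 30 ground terms available for substitution.
The body mentions every one of the 3 quantified variables; since ground terms form a free algebra, no two substitutions collapse to the same formula.
Number of ground instances = 30^3 = 27000.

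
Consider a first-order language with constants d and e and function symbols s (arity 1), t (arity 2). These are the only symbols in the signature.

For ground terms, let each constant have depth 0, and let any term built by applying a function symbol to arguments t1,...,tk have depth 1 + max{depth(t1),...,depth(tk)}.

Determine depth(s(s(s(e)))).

3

depth(s(e)) = 1 + depth(e) = 1 + 0 = 1
depth(s(s(e))) = 1 + depth(s(e)) = 1 + 1 = 2
depth(s(s(s(e)))) = 1 + depth(s(s(e))) = 1 + 2 = 3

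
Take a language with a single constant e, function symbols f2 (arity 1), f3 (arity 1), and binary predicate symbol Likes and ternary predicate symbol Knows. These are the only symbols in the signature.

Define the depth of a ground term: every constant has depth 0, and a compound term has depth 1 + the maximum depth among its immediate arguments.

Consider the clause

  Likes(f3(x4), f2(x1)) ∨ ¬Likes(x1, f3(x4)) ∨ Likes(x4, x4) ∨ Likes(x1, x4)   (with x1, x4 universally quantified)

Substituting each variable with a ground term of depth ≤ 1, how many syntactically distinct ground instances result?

Ground terms of depth ≤ 1:
  Let N_k count ground terms of depth at most k. Each non-constant term of depth ≤ k is some function symbol applied to depth-≤(k−1) arguments, giving N_k = 1 + N_{k-1} + N_{k-1}.
  N_0 = 1
  N_1 = 1 + 1 + 1 = 3
  Explicitly: e, f2(e), f3(e).
So there are 3 ground terms available for substitution.
There are 2 variables to instantiate (x1, x4), each occurring in at least one literal, so different choices give different ground instances.
Number of ground instances = 3^2 = 9.

9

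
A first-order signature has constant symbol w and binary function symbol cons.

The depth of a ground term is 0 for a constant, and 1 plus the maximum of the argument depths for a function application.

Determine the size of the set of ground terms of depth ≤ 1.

2

Write N_k for the number of ground terms of depth ≤ k. A term of depth ≤ k is either a constant or a function symbol applied to arguments of depth ≤ k−1, so N_k = 1 + N_{k-1}^2.
N_0 = 1
N_1 = 1 + 1^2 = 2
Explicitly: w, cons(w, w).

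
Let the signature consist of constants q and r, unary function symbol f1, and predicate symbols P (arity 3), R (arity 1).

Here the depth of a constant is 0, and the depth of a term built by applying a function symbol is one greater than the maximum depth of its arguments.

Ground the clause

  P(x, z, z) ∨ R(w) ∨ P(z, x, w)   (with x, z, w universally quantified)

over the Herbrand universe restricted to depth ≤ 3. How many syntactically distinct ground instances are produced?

512

Ground terms of depth ≤ 3:
  Let N_k = |{terms of depth ≤ k}|. Then N_0 = 2 and N_k = 2 + N_{k-1} for k ≥ 1 (one summand per function symbol, arity giving the exponent).
  N_0 = 2
  N_1 = 2 + 2 = 4
  N_2 = 2 + 4 = 6
  N_3 = 2 + 6 = 8
  Explicitly: q, r, f1(q), f1(r), f1(f1(q)), f1(f1(r)), f1(f1(f1(q))), f1(f1(f1(r))).
So there are 8 ground terms available for substitution.
The body mentions every one of the 3 quantified variables; since ground terms form a free algebra, no two substitutions collapse to the same formula.
Number of ground instances = 8^3 = 512.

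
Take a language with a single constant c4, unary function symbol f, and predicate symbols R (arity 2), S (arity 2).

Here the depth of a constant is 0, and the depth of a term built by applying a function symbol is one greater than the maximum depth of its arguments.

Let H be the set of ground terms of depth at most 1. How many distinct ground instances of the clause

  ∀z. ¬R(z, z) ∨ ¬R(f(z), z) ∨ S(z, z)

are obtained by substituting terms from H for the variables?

Ground terms of depth ≤ 1:
  Count level by level. With function symbols f/1, the terms of depth ≤ k are the 1 constant together with each function applied to depth-≤(k−1) tuples, so N_k = 1 + N_{k-1}.
  N_0 = 1
  N_1 = 1 + 1 = 2
  Explicitly: c4, f(c4).
So there are 2 ground terms available for substitution.
The body mentions the single quantified variable z; since ground terms form a free algebra, no two substitutions collapse to the same formula.
Number of ground instances = 2.

2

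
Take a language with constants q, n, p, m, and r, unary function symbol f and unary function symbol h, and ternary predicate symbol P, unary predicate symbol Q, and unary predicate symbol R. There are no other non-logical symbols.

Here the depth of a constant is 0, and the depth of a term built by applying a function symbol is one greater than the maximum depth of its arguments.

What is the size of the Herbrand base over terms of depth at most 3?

422025

First count ground terms of depth ≤ 3.
If N_k denotes the number of depth-≤k ground terms, the 5 constants give N_0 = 5, and each function symbol of arity r contributes N_{k-1}^r new terms at level k: N_k = 5 + N_{k-1} + N_{k-1}.
N_0 = 5
N_1 = 5 + 5 + 5 = 15
N_2 = 5 + 15 + 15 = 35
N_3 = 5 + 35 + 35 = 75
So |H| = 75.
A ground atom is a predicate applied to a tuple of terms from H, so the count is the sum over predicates of |H|^arity:
  P: 75^3 = 421875;  Q: 75;  R: 75
Total ground atoms: 421875 + 75 + 75 = 422025.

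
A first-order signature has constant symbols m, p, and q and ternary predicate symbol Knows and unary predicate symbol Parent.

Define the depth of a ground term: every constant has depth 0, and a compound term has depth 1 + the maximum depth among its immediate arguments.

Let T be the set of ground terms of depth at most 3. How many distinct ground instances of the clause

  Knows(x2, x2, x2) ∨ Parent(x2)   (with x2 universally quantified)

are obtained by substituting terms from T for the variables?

Ground terms of depth ≤ 3:
  With no function symbols every ground term is a constant, so there are exactly 3 ground terms at every depth bound.
  N_0 = 3
  N_1 = 3
  N_2 = 3
  N_3 = 3
So there are 3 ground terms available for substitution.
The clause has 1 distinct variable (x2), which appears in the body. In the free term algebra distinct substitutions yield syntactically distinct ground instances.
Number of ground instances = 3.

3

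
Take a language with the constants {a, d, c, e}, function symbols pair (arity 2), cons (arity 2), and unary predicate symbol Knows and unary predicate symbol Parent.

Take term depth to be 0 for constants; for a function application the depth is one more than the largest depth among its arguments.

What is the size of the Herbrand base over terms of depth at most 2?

First count ground terms of depth ≤ 2.
If N_k denotes the number of depth-≤k ground terms, the 4 constants give N_0 = 4, and each function symbol of arity r contributes N_{k-1}^r new terms at level k: N_k = 4 + N_{k-1}^2 + N_{k-1}^2.
N_0 = 4
N_1 = 4 + 4^2 + 4^2 = 36
N_2 = 4 + 36^2 + 36^2 = 2596
So |H| = 2596.
A ground atom is a predicate applied to a tuple of terms from H, so the count is the sum over predicates of |H|^arity:
  Knows: 2596;  Parent: 2596
Total ground atoms: 2596 + 2596 = 5192.

5192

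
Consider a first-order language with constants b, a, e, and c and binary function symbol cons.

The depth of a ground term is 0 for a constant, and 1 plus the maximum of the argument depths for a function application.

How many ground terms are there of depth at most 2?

Let N_k count ground terms of depth at most k. Each non-constant term of depth ≤ k is some function symbol applied to depth-≤(k−1) arguments, giving N_k = 4 + N_{k-1}^2.
N_0 = 4
N_1 = 4 + 4^2 = 20
N_2 = 4 + 20^2 = 404

404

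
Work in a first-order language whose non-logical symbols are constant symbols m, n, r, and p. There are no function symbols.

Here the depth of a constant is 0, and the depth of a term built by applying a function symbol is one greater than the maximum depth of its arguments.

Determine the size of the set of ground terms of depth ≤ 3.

With no function symbols every ground term is a constant, so there are exactly 4 ground terms at every depth bound.
N_0 = 4
N_1 = 4
N_2 = 4
N_3 = 4
Explicitly: m, n, r, p.

4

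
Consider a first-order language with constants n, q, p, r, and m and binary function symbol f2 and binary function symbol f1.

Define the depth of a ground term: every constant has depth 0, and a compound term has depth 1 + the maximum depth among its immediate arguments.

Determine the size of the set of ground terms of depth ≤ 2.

6055

Let N_k = |{terms of depth ≤ k}|. Then N_0 = 5 and N_k = 5 + N_{k-1}^2 + N_{k-1}^2 for k ≥ 1 (one summand per function symbol, arity giving the exponent).
N_0 = 5
N_1 = 5 + 5^2 + 5^2 = 55
N_2 = 5 + 55^2 + 55^2 = 6055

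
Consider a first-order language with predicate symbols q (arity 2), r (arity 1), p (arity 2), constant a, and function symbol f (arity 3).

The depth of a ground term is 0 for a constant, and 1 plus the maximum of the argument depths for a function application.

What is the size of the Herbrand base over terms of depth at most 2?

First count ground terms of depth ≤ 2.
Let N_k count ground terms of depth at most k. Each non-constant term of depth ≤ k is some function symbol applied to depth-≤(k−1) arguments, giving N_k = 1 + N_{k-1}^3.
N_0 = 1
N_1 = 1 + 1^3 = 2
N_2 = 1 + 2^3 = 9
So |H| = 9.
For each predicate symbol, the number of ground atoms is |H| raised to its arity; summing:
  q: 9^2 = 81;  r: 9;  p: 9^2 = 81
Total ground atoms: 81 + 9 + 81 = 171.

171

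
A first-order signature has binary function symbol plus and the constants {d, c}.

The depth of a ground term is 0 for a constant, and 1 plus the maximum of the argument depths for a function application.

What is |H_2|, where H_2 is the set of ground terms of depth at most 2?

38

Let N_k count ground terms of depth at most k. Each non-constant term of depth ≤ k is some function symbol applied to depth-≤(k−1) arguments, giving N_k = 2 + N_{k-1}^2.
N_0 = 2
N_1 = 2 + 2^2 = 6
N_2 = 2 + 6^2 = 38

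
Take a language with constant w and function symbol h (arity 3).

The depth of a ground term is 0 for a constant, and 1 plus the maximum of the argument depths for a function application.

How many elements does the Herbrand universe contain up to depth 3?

730

Count level by level. With function symbols h/3, the terms of depth ≤ k are the 1 constant together with each function applied to depth-≤(k−1) tuples, so N_k = 1 + N_{k-1}^3.
N_0 = 1
N_1 = 1 + 1^3 = 2
N_2 = 1 + 2^3 = 9
N_3 = 1 + 9^3 = 730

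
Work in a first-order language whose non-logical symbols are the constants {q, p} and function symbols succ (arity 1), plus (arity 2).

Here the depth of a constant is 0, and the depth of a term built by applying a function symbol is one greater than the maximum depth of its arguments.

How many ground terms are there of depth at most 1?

Let N_k count ground terms of depth at most k. Each non-constant term of depth ≤ k is some function symbol applied to depth-≤(k−1) arguments, giving N_k = 2 + N_{k-1} + N_{k-1}^2.
N_0 = 2
N_1 = 2 + 2 + 2^2 = 8

8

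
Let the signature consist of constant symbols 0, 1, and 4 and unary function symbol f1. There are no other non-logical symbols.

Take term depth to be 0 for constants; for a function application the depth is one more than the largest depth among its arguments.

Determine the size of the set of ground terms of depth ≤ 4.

Write N_k for the number of ground terms of depth ≤ k. A term of depth ≤ k is either a constant or a function symbol applied to arguments of depth ≤ k−1, so N_k = 3 + N_{k-1}.
N_0 = 3
N_1 = 3 + 3 = 6
N_2 = 3 + 6 = 9
N_3 = 3 + 9 = 12
N_4 = 3 + 12 = 15

15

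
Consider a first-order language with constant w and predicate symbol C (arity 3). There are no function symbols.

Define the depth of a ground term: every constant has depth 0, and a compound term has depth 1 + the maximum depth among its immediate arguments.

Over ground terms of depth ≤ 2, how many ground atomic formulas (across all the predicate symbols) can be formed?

First count ground terms of depth ≤ 2.
With no function symbols every ground term is a constant, so there is exactly 1 ground term at every depth bound.
N_0 = 1
N_1 = 1
N_2 = 1
Explicitly: w.
So |H| = 1.
For each predicate symbol, the number of ground atoms is |H| raised to its arity; summing:
  C: 1^3 = 1
Total ground atoms: 1.

1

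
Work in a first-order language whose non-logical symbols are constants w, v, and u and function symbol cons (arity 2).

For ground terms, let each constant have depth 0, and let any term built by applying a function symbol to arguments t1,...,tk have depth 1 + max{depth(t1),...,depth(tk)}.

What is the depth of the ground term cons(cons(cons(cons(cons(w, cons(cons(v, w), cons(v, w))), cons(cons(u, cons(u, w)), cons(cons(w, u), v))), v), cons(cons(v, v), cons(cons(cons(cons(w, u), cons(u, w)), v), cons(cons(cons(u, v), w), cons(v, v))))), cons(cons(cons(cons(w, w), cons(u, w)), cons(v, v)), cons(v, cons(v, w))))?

7

depth(cons(v, w)) = 1 + max(0, 0) = 1
depth(cons(cons(v, w), cons(v, w))) = 1 + max(1, 1) = 2
depth(cons(w, cons(cons(v, w), cons(v, w)))) = 1 + max(0, 2) = 3
depth(cons(u, w)) = 1 + max(0, 0) = 1
depth(cons(u, cons(u, w))) = 1 + max(0, 1) = 2
depth(cons(w, u)) = 1 + max(0, 0) = 1
depth(cons(cons(w, u), v)) = 1 + max(1, 0) = 2
depth(cons(cons(u, cons(u, w)), cons(cons(w, u), v))) = 1 + max(2, 2) = 3
depth(cons(cons(w, cons(cons(v, w), cons(v, w))), cons(cons(u, cons(u, w)), cons(cons(w, u), v)))) = 1 + max(3, 3) = 4
depth(cons(cons(cons(w, cons(cons(v, w), cons(v, w))), cons(cons(u, cons(u, w)), cons(cons(w, u), v))), v)) = 1 + max(4, 0) = 5
depth(cons(v, v)) = 1 + max(0, 0) = 1
depth(cons(cons(w, u), cons(u, w))) = 1 + max(1, 1) = 2
depth(cons(cons(cons(w, u), cons(u, w)), v)) = 1 + max(2, 0) = 3
depth(cons(u, v)) = 1 + max(0, 0) = 1
depth(cons(cons(u, v), w)) = 1 + max(1, 0) = 2
depth(cons(cons(cons(u, v), w), cons(v, v))) = 1 + max(2, 1) = 3
depth(cons(cons(cons(cons(w, u), cons(u, w)), v), cons(cons(cons(u, v), w), cons(v, v)))) = 1 + max(3, 3) = 4
depth(cons(cons(v, v), cons(cons(cons(cons(w, u), cons(u, w)), v), cons(cons(cons(u, v), w), cons(v, v))))) = 1 + max(1, 4) = 5
depth(cons(cons(cons(cons(w, cons(cons(v, w), cons(v, w))), cons(cons(u, cons(u, w)), cons(cons(w, u), v))), v), cons(cons(v, v), cons(cons(cons(cons(w, u), cons(u, w)), v), cons(cons(cons(u, v), w), cons(v, v)))))) = 1 + max(5, 5) = 6
depth(cons(w, w)) = 1 + max(0, 0) = 1
depth(cons(cons(w, w), cons(u, w))) = 1 + max(1, 1) = 2
depth(cons(cons(cons(w, w), cons(u, w)), cons(v, v))) = 1 + max(2, 1) = 3
depth(cons(v, cons(v, w))) = 1 + max(0, 1) = 2
depth(cons(cons(cons(cons(w, w), cons(u, w)), cons(v, v)), cons(v, cons(v, w)))) = 1 + max(3, 2) = 4
depth(cons(cons(cons(cons(cons(w, cons(cons(v, w), cons(v, w))), cons(cons(u, cons(u, w)), cons(cons(w, u), v))), v), cons(cons(v, v), cons(cons(cons(cons(w, u), cons(u, w)), v), cons(cons(cons(u, v), w), cons(v, v))))), cons(cons(cons(cons(w, w), cons(u, w)), cons(v, v)), cons(v, cons(v, w))))) = 1 + max(6, 4) = 7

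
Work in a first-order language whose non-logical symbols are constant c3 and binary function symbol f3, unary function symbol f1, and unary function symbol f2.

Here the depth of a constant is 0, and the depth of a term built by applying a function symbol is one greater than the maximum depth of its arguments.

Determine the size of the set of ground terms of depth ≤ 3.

Write N_k for the number of ground terms of depth ≤ k. A term of depth ≤ k is either a constant or a function symbol applied to arguments of depth ≤ k−1, so N_k = 1 + N_{k-1}^2 + N_{k-1} + N_{k-1}.
N_0 = 1
N_1 = 1 + 1^2 + 1 + 1 = 4
N_2 = 1 + 4^2 + 4 + 4 = 25
N_3 = 1 + 25^2 + 25 + 25 = 676

676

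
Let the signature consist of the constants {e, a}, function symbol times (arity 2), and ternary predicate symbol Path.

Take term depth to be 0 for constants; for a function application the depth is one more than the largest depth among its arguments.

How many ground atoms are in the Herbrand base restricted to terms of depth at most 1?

First count ground terms of depth ≤ 1.
Let N_k count ground terms of depth at most k. Each non-constant term of depth ≤ k is some function symbol applied to depth-≤(k−1) arguments, giving N_k = 2 + N_{k-1}^2.
N_0 = 2
N_1 = 2 + 2^2 = 6
Explicitly: e, a, times(e, e), times(e, a), times(a, e), times(a, a).
So |H| = 6.
For each predicate symbol, the number of ground atoms is |H| raised to its arity; summing:
  Path: 6^3 = 216
Total ground atoms: 216.

216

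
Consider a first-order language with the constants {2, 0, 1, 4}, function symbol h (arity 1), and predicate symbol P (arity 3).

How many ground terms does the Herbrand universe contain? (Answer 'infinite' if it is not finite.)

The signature has at least one function symbol (h, arity 1) and at least one constant (2).
Iterating h gives infinitely many distinct ground terms: 2, h(2), h(h(2)), ...
So the Herbrand universe is infinite.

infinite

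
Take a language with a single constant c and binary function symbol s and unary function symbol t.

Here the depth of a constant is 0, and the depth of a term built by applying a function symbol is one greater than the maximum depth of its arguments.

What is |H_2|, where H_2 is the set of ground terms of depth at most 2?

13

Let N_k count ground terms of depth at most k. Each non-constant term of depth ≤ k is some function symbol applied to depth-≤(k−1) arguments, giving N_k = 1 + N_{k-1}^2 + N_{k-1}.
N_0 = 1
N_1 = 1 + 1^2 + 1 = 3
N_2 = 1 + 3^2 + 3 = 13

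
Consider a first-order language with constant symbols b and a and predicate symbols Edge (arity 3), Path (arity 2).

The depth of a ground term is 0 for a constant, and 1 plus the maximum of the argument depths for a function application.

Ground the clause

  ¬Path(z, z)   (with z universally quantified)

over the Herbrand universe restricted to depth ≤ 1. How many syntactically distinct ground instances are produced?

Ground terms of depth ≤ 1:
  With no function symbols every ground term is a constant, so there are exactly 2 ground terms at every depth bound.
  N_0 = 2
  N_1 = 2
So there are 2 ground terms available for substitution.
There is 1 variable to instantiate (z),  occurring in at least one literal, so different choices give different ground instances.
Number of ground instances = 2.

2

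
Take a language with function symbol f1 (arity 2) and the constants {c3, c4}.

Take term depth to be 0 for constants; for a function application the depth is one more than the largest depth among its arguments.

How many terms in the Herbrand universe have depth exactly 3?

1408

If N_k denotes the number of depth-≤k ground terms, the 2 constants give N_0 = 2, and each function symbol of arity r contributes N_{k-1}^r new terms at level k: N_k = 2 + N_{k-1}^2.
N_0 = 2
N_1 = 2 + 2^2 = 6
N_2 = 2 + 6^2 = 38
N_3 = 2 + 38^2 = 1446
Terms of depth exactly 3: N_3 − N_2 = 1446 − 38 = 1408.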